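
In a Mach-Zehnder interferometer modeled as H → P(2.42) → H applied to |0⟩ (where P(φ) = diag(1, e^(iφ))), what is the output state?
(0.1246 + 0.3303i)|0⟩ + (0.8754 - 0.3303i)|1⟩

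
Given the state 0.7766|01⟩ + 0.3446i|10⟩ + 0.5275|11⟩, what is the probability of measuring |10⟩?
0.1187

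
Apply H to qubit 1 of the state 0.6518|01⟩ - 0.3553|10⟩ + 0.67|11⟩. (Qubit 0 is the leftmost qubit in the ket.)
0.4609|00⟩ - 0.4609|01⟩ + 0.2225|10⟩ - 0.725|11⟩

H on qubit 1 mixes each pair of kets that differ only in qubit 1: amplitudes (a, b) of (|…0…⟩, |…1…⟩) become ((a + b)/√2, (a − b)/√2). Kets absent from the input have amplitude 0.
(|00⟩, |01⟩): (a, b) = (0, 0.6518) → (0.4609, -0.4609)
(|10⟩, |11⟩): (a, b) = (-0.3553, 0.67) → (0.2225, -0.725)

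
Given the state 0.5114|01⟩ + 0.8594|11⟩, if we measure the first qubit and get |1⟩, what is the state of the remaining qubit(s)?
|1⟩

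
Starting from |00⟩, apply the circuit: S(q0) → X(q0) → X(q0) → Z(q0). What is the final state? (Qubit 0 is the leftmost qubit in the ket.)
|00⟩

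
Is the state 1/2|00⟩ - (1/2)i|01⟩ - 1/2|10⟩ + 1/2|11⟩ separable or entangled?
Entangled

Writing the state as a|00⟩ + b|01⟩ + c|10⟩ + d|11⟩, it is a product state iff ad − bc = 0.
Here (a, b, c, d) = (1/2, -(1/2)i, -1/2, 1/2): ad − bc = (1/2)(1/2) − (-(1/2)i)(-1/2) = (0.25 - 0.25i) ≠ 0, so the state is entangled.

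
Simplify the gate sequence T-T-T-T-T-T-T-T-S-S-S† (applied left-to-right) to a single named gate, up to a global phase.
S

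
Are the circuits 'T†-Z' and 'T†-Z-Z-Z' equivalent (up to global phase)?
Yes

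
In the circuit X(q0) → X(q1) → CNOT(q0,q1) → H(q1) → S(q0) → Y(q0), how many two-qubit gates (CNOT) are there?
1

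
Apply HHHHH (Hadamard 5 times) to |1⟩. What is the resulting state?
1/√2|0⟩ - 1/√2|1⟩

H² = I, so H^5 = H: a single Hadamard. With (a, b) = (0, 1), H gives ((a + b)/√2, (a − b)/√2) = (1/√2, -1/√2).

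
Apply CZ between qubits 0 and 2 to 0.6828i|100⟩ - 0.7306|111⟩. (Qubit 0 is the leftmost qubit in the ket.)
0.6828i|100⟩ + 0.7306|111⟩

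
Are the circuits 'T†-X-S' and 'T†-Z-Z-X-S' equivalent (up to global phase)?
Yes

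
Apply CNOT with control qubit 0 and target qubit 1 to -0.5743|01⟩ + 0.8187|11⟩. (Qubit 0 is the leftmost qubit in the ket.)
-0.5743|01⟩ + 0.8187|10⟩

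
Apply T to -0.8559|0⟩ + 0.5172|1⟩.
-0.8559|0⟩ + (0.3657 + 0.3657i)|1⟩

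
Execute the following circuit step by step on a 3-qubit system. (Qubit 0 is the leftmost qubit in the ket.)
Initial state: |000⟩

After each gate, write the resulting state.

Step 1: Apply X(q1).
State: |010⟩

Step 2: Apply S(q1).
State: i|010⟩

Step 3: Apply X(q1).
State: i|000⟩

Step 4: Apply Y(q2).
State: -|001⟩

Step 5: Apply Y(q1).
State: -i|011⟩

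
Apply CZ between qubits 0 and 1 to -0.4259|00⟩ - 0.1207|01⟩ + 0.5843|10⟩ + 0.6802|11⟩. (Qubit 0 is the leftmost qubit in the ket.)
-0.4259|00⟩ - 0.1207|01⟩ + 0.5843|10⟩ - 0.6802|11⟩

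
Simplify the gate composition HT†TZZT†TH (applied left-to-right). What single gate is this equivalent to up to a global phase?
I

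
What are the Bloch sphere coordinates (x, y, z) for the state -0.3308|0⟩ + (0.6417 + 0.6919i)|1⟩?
(-0.4245, -0.4578, -0.7811)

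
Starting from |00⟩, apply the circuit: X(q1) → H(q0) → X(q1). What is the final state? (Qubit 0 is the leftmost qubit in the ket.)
1/√2|00⟩ + 1/√2|10⟩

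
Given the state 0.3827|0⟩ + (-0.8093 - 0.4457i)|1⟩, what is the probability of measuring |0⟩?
0.1465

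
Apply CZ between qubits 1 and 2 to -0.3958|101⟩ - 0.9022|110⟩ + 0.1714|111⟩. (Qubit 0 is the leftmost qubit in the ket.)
-0.3958|101⟩ - 0.9022|110⟩ - 0.1714|111⟩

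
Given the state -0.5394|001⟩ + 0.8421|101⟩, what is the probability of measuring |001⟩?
0.291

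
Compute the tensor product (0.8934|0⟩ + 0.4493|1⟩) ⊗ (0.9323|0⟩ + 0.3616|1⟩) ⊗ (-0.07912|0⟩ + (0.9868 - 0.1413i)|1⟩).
-0.0659|000⟩ + (0.8219 - 0.1177i)|001⟩ - 0.02556|010⟩ + (0.3188 - 0.04565i)|011⟩ - 0.03314|100⟩ + (0.4134 - 0.05919i)|101⟩ - 0.01285|110⟩ + (0.1603 - 0.02296i)|111⟩

amp(|b₁b₂…⟩) = product of the factor amplitudes for bits b₁, b₂, …; only kets whose every factor amplitude is nonzero survive.
|000⟩: (0.8934)(0.9323)(-0.07912) = -0.0659
|001⟩: (0.8934)(0.9323)(0.9868 - 0.1413i) = (0.8219 - 0.1177i)
|010⟩: (0.8934)(0.3616)(-0.07912) = -0.02556
|011⟩: (0.8934)(0.3616)(0.9868 - 0.1413i) = (0.3188 - 0.04565i)
|100⟩: (0.4493)(0.9323)(-0.07912) = -0.03314
|101⟩: (0.4493)(0.9323)(0.9868 - 0.1413i) = (0.4134 - 0.05919i)
|110⟩: (0.4493)(0.3616)(-0.07912) = -0.01285
|111⟩: (0.4493)(0.3616)(0.9868 - 0.1413i) = (0.1603 - 0.02296i)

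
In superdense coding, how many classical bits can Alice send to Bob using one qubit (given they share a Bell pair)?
2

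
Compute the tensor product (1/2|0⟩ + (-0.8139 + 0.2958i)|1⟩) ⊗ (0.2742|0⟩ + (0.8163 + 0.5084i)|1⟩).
0.1371|00⟩ + (0.4082 + 0.2542i)|01⟩ + (-0.2232 + 0.08111i)|10⟩ + (-0.8148 - 0.1723i)|11⟩

amp(|b₁b₂…⟩) = product of the factor amplitudes for bits b₁, b₂, …; only kets whose every factor amplitude is nonzero survive.
|00⟩: (1/2)(0.2742) = 0.1371
|01⟩: (1/2)(0.8163 + 0.5084i) = (0.4082 + 0.2542i)
|10⟩: (-0.8139 + 0.2958i)(0.2742) = (-0.2232 + 0.08111i)
|11⟩: (-0.8139 + 0.2958i)(0.8163 + 0.5084i) = (-0.8148 - 0.1723i)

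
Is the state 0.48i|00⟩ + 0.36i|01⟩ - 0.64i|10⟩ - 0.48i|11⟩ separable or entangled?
Separable

Writing the state as a|00⟩ + b|01⟩ + c|10⟩ + d|11⟩, it is a product state iff ad − bc = 0.
Here (a, b, c, d) = (0.48i, 0.36i, -0.64i, -0.48i): ad − bc = (0.48i)(-0.48i) − (0.36i)(-0.64i) = 0, so the state is separable.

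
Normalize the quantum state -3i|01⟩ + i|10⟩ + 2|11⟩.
-0.8018i|01⟩ + 0.2673i|10⟩ + 0.5345|11⟩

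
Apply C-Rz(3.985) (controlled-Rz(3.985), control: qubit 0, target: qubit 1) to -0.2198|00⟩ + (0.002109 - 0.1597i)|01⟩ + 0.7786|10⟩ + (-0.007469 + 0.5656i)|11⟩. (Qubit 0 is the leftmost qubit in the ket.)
-0.2198|00⟩ + (0.002109 - 0.1597i)|01⟩ + (-0.3187 - 0.7104i)|10⟩ + (-0.513 - 0.2383i)|11⟩

C-Rz(3.985) leaves the control-|0⟩ kets |00⟩, |01⟩ unchanged and applies Rz(3.985) to qubit 1 on the control-|1⟩ pair (|10⟩, |11⟩).
Rz(3.985) = [[e^(−iθ/2), 0], [0, e^(iθ/2)]] with e^(±iθ/2) = cos(θ/2) ± i·sin(θ/2); θ = 3.985, cos(θ/2) ≈ -0.409315, sin(θ/2) ≈ 0.912393.
With a = amp(|10⟩) = 0.7786 and b = amp(|11⟩) = (-0.007469 + 0.5656i):
new amp(|10⟩) = (-0.409315 - 0.912393i)·a = (-0.3187 - 0.7104i)
new amp(|11⟩) = (-0.409315 + 0.912393i)·b = (-0.513 - 0.2383i)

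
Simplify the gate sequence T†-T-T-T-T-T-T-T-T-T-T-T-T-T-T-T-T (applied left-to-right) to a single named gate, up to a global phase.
T†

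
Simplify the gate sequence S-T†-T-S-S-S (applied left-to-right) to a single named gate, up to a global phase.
I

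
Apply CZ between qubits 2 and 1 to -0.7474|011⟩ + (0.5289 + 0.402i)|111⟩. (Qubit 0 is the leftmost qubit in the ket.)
0.7474|011⟩ + (-0.5289 - 0.402i)|111⟩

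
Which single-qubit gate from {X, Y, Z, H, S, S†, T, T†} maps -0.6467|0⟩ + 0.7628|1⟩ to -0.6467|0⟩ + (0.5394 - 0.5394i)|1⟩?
T†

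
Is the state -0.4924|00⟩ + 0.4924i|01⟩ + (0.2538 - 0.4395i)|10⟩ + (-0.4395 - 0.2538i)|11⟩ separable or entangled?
Separable

Writing the state as a|00⟩ + b|01⟩ + c|10⟩ + d|11⟩, it is a product state iff ad − bc = 0.
Here (a, b, c, d) = (-0.4924, 0.4924i, (0.2538 - 0.4395i), (-0.4395 - 0.2538i)): ad − bc = (-0.4924)(-0.4395 - 0.2538i) − (0.4924i)(0.2538 - 0.4395i) = 0, so the state is separable.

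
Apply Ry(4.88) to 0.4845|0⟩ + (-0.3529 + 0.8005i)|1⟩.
(-0.1423 - 0.5167i)|0⟩ + (0.5823 - 0.6114i)|1⟩

Ry(4.88) = [[cos(θ/2), −sin(θ/2)], [sin(θ/2), cos(θ/2)]]; θ = 4.88, cos(θ/2) ≈ -0.763815, sin(θ/2) ≈ 0.645435.
With a = amp(|0⟩) = 0.4845 and b = amp(|1⟩) = (-0.3529 + 0.8005i):
new amp(|0⟩) = (-0.763815)·a + (-0.645435)·b = (-0.1423 - 0.5167i)
new amp(|1⟩) = (0.645435)·a + (-0.763815)·b = (0.5823 - 0.6114i)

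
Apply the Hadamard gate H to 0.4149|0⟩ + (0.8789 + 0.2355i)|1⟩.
(0.9149 + 0.1665i)|0⟩ + (-0.3281 - 0.1665i)|1⟩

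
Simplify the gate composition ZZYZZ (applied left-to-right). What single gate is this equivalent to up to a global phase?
Y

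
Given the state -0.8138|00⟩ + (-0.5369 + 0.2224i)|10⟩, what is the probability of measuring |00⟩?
0.6623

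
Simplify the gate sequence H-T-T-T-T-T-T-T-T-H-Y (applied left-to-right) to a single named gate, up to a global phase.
Y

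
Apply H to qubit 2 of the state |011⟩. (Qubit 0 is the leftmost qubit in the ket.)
1/√2|010⟩ - 1/√2|011⟩

H on qubit 2 mixes each pair of kets that differ only in qubit 2: amplitudes (a, b) of (|…0…⟩, |…1…⟩) become ((a + b)/√2, (a − b)/√2). Kets absent from the input have amplitude 0.
(|010⟩, |011⟩): (a, b) = (0, 1) → (1/√2, -1/√2)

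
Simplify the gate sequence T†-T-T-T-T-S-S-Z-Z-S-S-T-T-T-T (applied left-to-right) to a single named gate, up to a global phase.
T†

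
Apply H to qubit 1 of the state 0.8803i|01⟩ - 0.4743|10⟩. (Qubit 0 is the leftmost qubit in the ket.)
0.6225i|00⟩ - 0.6225i|01⟩ - 0.3354|10⟩ - 0.3354|11⟩

H on qubit 1 mixes each pair of kets that differ only in qubit 1: amplitudes (a, b) of (|…0…⟩, |…1…⟩) become ((a + b)/√2, (a − b)/√2). Kets absent from the input have amplitude 0.
(|00⟩, |01⟩): (a, b) = (0, 0.8803i) → (0.6225i, -0.6225i)
(|10⟩, |11⟩): (a, b) = (-0.4743, 0) → (-0.3354, -0.3354)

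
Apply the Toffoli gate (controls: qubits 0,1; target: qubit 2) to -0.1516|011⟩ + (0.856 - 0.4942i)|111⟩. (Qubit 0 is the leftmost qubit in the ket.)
-0.1516|011⟩ + (0.856 - 0.4942i)|110⟩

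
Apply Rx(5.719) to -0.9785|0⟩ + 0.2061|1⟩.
(0.9398 - 0.05737i)|0⟩ + (-0.198 + 0.2724i)|1⟩

Rx(5.719) = [[cos(θ/2), −i·sin(θ/2)], [−i·sin(θ/2), cos(θ/2)]]; θ = 5.719, cos(θ/2) ≈ -0.960475, sin(θ/2) ≈ 0.278366.
With a = amp(|0⟩) = -0.9785 and b = amp(|1⟩) = 0.2061:
new amp(|0⟩) = (-0.960475)·a + (-0.278366i)·b = (0.9398 - 0.05737i)
new amp(|1⟩) = (-0.278366i)·a + (-0.960475)·b = (-0.198 + 0.2724i)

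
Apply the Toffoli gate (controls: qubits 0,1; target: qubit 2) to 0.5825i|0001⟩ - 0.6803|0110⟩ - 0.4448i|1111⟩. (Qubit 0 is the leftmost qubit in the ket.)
0.5825i|0001⟩ - 0.6803|0110⟩ - 0.4448i|1101⟩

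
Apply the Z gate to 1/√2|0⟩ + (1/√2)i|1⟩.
1/√2|0⟩ - (1/√2)i|1⟩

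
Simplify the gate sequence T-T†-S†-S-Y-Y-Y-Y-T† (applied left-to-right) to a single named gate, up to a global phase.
T†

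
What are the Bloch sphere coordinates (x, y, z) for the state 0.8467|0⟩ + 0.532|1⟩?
(0.9009, 0, 0.4339)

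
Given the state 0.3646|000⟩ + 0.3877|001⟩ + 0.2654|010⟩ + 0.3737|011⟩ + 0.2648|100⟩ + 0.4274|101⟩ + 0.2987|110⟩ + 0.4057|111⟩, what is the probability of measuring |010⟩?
0.07044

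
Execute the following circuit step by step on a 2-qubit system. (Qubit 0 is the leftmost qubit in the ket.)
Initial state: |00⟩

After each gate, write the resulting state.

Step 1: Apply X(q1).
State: |01⟩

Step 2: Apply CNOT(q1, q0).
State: |11⟩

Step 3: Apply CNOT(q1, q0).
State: |01⟩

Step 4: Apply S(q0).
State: |01⟩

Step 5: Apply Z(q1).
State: -|01⟩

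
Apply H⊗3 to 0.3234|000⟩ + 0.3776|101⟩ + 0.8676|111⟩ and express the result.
0.5546|000⟩ - 0.3259|001⟩ - 0.0589|010⟩ + 0.2876|011⟩ - 0.3259|100⟩ + 0.5546|101⟩ + 0.2876|110⟩ - 0.0589|111⟩

H⊗3 gives amp(|y⟩) = (1/2√2) Σ_x (−1)^(x·y) amp(|x⟩), where x·y is the number of positions in which both x and y have a 1.
|000⟩: (0.3234 + 0.3776 + 0.8676)/(2√2) = 0.5546
|001⟩: (0.3234 - 0.3776 - 0.8676)/(2√2) = -0.3259
|010⟩: (0.3234 + 0.3776 - 0.8676)/(2√2) = -0.0589
|011⟩: (0.3234 - 0.3776 + 0.8676)/(2√2) = 0.2876
|100⟩: (0.3234 - 0.3776 - 0.8676)/(2√2) = -0.3259
|101⟩: (0.3234 + 0.3776 + 0.8676)/(2√2) = 0.5546
|110⟩: (0.3234 - 0.3776 + 0.8676)/(2√2) = 0.2876
|111⟩: (0.3234 + 0.3776 - 0.8676)/(2√2) = -0.0589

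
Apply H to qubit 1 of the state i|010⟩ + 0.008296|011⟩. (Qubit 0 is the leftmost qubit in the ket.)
(1/√2)i|000⟩ + 0.005866|001⟩ - (1/√2)i|010⟩ - 0.005866|011⟩

H on qubit 1 mixes each pair of kets that differ only in qubit 1: amplitudes (a, b) of (|…0…⟩, |…1…⟩) become ((a + b)/√2, (a − b)/√2). Kets absent from the input have amplitude 0.
(|000⟩, |010⟩): (a, b) = (0, i) → ((1/√2)i, -(1/√2)i)
(|001⟩, |011⟩): (a, b) = (0, 0.008296) → (0.005866, -0.005866)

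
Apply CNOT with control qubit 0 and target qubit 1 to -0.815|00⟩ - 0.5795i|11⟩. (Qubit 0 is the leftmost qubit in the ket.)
-0.815|00⟩ - 0.5795i|10⟩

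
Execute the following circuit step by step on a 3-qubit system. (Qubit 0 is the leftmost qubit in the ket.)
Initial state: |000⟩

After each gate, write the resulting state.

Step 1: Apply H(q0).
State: 1/√2|000⟩ + 1/√2|100⟩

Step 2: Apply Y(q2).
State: (1/√2)i|001⟩ + (1/√2)i|101⟩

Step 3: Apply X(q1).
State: (1/√2)i|011⟩ + (1/√2)i|111⟩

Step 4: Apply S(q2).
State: -1/√2|011⟩ - 1/√2|111⟩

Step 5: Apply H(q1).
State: -1/2|001⟩ + 1/2|011⟩ - 1/2|101⟩ + 1/2|111⟩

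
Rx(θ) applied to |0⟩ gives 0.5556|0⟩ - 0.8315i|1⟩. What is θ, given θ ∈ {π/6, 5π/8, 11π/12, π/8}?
5π/8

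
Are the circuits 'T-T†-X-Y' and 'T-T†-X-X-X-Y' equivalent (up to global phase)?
Yes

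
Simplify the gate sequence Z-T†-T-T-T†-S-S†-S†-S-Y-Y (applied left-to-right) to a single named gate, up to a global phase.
Z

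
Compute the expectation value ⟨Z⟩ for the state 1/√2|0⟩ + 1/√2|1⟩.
0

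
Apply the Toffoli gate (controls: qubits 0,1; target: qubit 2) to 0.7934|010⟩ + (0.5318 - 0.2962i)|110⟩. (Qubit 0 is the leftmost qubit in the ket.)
0.7934|010⟩ + (0.5318 - 0.2962i)|111⟩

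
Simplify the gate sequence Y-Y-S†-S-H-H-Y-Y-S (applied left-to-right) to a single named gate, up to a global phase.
S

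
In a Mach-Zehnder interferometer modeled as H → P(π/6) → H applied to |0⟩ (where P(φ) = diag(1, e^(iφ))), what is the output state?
(0.933 + 0.25i)|0⟩ + (0.06699 - 0.25i)|1⟩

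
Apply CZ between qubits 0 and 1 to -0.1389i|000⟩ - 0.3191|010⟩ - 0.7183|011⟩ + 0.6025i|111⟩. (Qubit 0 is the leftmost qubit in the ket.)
-0.1389i|000⟩ - 0.3191|010⟩ - 0.7183|011⟩ - 0.6025i|111⟩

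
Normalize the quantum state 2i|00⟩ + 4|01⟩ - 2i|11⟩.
(1/√6)i|00⟩ + 0.8165|01⟩ - (1/√6)i|11⟩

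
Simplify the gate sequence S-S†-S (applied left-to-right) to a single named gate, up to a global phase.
S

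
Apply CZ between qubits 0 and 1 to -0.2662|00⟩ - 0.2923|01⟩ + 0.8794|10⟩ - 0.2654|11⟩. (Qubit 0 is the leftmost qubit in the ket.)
-0.2662|00⟩ - 0.2923|01⟩ + 0.8794|10⟩ + 0.2654|11⟩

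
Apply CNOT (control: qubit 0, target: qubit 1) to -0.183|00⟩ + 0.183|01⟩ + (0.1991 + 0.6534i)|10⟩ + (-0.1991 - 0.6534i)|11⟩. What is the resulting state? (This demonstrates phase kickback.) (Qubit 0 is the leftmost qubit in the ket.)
-0.183|00⟩ + 0.183|01⟩ + (-0.1991 - 0.6534i)|10⟩ + (0.1991 + 0.6534i)|11⟩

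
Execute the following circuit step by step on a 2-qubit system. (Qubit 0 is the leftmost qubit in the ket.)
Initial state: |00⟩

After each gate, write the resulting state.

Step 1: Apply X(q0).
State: |10⟩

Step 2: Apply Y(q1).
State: i|11⟩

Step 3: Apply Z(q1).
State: -i|11⟩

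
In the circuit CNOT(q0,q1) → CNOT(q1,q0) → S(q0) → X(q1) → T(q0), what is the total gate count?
5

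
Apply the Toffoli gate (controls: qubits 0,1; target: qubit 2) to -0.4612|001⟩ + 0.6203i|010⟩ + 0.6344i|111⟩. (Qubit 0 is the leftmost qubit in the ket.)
-0.4612|001⟩ + 0.6203i|010⟩ + 0.6344i|110⟩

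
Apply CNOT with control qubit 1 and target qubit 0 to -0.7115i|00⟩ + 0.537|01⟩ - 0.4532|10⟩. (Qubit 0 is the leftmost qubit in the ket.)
-0.7115i|00⟩ - 0.4532|10⟩ + 0.537|11⟩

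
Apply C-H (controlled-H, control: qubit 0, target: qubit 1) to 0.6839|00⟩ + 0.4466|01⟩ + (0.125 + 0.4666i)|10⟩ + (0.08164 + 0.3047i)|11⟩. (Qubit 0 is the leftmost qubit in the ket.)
0.6839|00⟩ + 0.4466|01⟩ + (0.1461 + 0.5454i)|10⟩ + (0.03066 + 0.1145i)|11⟩

C-H leaves the control-|0⟩ kets |00⟩, |01⟩ unchanged and applies H to qubit 1 on the control-|1⟩ pair (|10⟩, |11⟩).
H = [[1/√2, 1/√2], [1/√2, -1/√2]].
With a = amp(|10⟩) = (0.125 + 0.4666i) and b = amp(|11⟩) = (0.08164 + 0.3047i):
new amp(|10⟩) = (1/√2)·a + (1/√2)·b = (0.1461 + 0.5454i)
new amp(|11⟩) = (1/√2)·a + (-1/√2)·b = (0.03066 + 0.1145i)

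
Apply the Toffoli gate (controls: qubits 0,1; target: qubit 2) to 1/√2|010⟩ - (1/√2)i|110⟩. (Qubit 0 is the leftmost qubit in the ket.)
1/√2|010⟩ - (1/√2)i|111⟩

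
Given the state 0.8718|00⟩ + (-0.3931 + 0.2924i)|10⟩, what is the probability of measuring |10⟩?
0.24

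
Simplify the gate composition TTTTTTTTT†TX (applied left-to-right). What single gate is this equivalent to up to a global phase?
X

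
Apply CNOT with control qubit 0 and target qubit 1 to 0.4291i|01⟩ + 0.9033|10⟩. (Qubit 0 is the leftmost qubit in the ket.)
0.4291i|01⟩ + 0.9033|11⟩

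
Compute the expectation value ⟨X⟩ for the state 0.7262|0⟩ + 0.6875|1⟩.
0.9985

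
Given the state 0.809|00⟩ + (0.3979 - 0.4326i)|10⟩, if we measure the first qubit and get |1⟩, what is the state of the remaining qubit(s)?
(0.677 - 0.736i)|0⟩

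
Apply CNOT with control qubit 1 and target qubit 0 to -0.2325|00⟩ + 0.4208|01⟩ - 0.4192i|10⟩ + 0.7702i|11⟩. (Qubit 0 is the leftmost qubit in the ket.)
-0.2325|00⟩ + 0.7702i|01⟩ - 0.4192i|10⟩ + 0.4208|11⟩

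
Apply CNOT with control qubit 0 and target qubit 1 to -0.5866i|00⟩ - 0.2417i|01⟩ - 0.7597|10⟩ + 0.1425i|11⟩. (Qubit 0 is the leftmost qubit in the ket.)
-0.5866i|00⟩ - 0.2417i|01⟩ + 0.1425i|10⟩ - 0.7597|11⟩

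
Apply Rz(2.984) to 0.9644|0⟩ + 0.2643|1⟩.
(0.07591 - 0.9614i)|0⟩ + (0.0208 + 0.2635i)|1⟩

Rz(2.984) = [[e^(−iθ/2), 0], [0, e^(iθ/2)]] with e^(±iθ/2) = cos(θ/2) ± i·sin(θ/2); θ = 2.984, cos(θ/2) ≈ 0.0787148, sin(θ/2) ≈ 0.996897.
With a = amp(|0⟩) = 0.9644 and b = amp(|1⟩) = 0.2643:
new amp(|0⟩) = (0.0787148 - 0.996897i)·a = (0.07591 - 0.9614i)
new amp(|1⟩) = (0.0787148 + 0.996897i)·b = (0.0208 + 0.2635i)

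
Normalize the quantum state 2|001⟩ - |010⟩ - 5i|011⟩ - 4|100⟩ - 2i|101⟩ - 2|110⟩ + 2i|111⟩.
0.2626|001⟩ - 0.1313|010⟩ - 0.6565i|011⟩ - 0.5252|100⟩ - 0.2626i|101⟩ - 0.2626|110⟩ + 0.2626i|111⟩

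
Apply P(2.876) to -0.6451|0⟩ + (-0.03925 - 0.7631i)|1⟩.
-0.6451|0⟩ + (0.2382 + 0.726i)|1⟩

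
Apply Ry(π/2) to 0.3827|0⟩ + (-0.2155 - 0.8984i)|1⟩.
(0.423 + 0.6353i)|0⟩ + (0.1182 - 0.6353i)|1⟩

Ry(π/2) = [[cos(θ/2), −sin(θ/2)], [sin(θ/2), cos(θ/2)]]; θ = π/2, cos(θ/2) ≈ 0.707107, sin(θ/2) ≈ 0.707107.
With a = amp(|0⟩) = 0.3827 and b = amp(|1⟩) = (-0.2155 - 0.8984i):
new amp(|0⟩) = (0.707107)·a + (-0.707107)·b = (0.423 + 0.6353i)
new amp(|1⟩) = (0.707107)·a + (0.707107)·b = (0.1182 - 0.6353i)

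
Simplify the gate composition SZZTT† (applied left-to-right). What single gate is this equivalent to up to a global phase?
S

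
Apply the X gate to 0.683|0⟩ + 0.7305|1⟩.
0.7305|0⟩ + 0.683|1⟩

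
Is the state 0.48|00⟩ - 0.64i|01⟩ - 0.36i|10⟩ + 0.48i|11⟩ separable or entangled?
Entangled

Writing the state as a|00⟩ + b|01⟩ + c|10⟩ + d|11⟩, it is a product state iff ad − bc = 0.
Here (a, b, c, d) = (0.48, -0.64i, -0.36i, 0.48i): ad − bc = (0.48)(0.48i) − (-0.64i)(-0.36i) = (0.2304 + 0.2304i) ≠ 0, so the state is entangled.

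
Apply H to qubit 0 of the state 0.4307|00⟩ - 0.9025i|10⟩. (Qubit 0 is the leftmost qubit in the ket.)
(0.3046 - 0.6382i)|00⟩ + (0.3046 + 0.6382i)|10⟩

H on qubit 0 mixes each pair of kets that differ only in qubit 0: amplitudes (a, b) of (|…0…⟩, |…1…⟩) become ((a + b)/√2, (a − b)/√2). Kets absent from the input have amplitude 0.
(|00⟩, |10⟩): (a, b) = (0.4307, -0.9025i) → ((0.3046 - 0.6382i), (0.3046 + 0.6382i))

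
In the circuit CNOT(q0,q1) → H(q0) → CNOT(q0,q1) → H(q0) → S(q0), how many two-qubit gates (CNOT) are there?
2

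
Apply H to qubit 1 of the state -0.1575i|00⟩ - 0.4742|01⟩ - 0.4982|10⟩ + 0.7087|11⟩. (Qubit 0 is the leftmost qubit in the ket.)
(-0.3353 - 0.1114i)|00⟩ + (0.3353 - 0.1114i)|01⟩ + 0.1488|10⟩ - 0.8534|11⟩

H on qubit 1 mixes each pair of kets that differ only in qubit 1: amplitudes (a, b) of (|…0…⟩, |…1…⟩) become ((a + b)/√2, (a − b)/√2). Kets absent from the input have amplitude 0.
(|00⟩, |01⟩): (a, b) = (-0.1575i, -0.4742) → ((-0.3353 - 0.1114i), (0.3353 - 0.1114i))
(|10⟩, |11⟩): (a, b) = (-0.4982, 0.7087) → (0.1488, -0.8534)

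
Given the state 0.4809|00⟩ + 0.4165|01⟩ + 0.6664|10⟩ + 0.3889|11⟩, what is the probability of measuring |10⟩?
0.4441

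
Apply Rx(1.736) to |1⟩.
-0.763i|0⟩ + 0.6464|1⟩

Rx(1.736) = [[cos(θ/2), −i·sin(θ/2)], [−i·sin(θ/2), cos(θ/2)]]; θ = 1.736, cos(θ/2) ≈ 0.646354, sin(θ/2) ≈ 0.763038.
With a = amp(|0⟩) = 0 and b = amp(|1⟩) = 1:
new amp(|0⟩) = (0.646354)·a + (-0.763038i)·b = -0.763i
new amp(|1⟩) = (-0.763038i)·a + (0.646354)·b = 0.6464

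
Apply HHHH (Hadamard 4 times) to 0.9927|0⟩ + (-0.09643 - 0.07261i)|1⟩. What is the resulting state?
0.9927|0⟩ + (-0.09643 - 0.07261i)|1⟩

H² = I, so an even number of Hadamards cancels: H^4 = I and the state is unchanged.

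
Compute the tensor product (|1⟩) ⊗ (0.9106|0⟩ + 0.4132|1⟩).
0.9106|10⟩ + 0.4132|11⟩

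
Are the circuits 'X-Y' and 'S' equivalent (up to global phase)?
No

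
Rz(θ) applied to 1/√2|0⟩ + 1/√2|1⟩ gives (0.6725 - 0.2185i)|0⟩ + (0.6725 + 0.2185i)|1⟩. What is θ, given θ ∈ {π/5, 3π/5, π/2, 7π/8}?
π/5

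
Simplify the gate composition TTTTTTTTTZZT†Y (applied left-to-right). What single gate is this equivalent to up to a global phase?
Y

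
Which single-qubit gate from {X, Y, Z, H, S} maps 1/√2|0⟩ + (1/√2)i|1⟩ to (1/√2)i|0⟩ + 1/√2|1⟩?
X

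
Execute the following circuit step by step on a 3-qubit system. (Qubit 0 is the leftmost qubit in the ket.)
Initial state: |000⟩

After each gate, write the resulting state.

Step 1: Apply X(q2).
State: |001⟩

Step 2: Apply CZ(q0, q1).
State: |001⟩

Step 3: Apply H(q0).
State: 1/√2|001⟩ + 1/√2|101⟩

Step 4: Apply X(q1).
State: 1/√2|011⟩ + 1/√2|111⟩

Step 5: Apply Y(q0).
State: -(1/√2)i|011⟩ + (1/√2)i|111⟩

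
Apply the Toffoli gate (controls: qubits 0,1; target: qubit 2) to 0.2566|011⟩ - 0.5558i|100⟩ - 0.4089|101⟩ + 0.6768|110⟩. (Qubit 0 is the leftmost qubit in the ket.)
0.2566|011⟩ - 0.5558i|100⟩ - 0.4089|101⟩ + 0.6768|111⟩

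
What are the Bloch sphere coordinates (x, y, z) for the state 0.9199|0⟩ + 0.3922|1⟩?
(0.7216, 0, 0.6924)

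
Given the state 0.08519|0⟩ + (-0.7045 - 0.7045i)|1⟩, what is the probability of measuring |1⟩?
0.9926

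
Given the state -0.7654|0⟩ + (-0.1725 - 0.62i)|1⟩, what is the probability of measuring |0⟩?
0.5858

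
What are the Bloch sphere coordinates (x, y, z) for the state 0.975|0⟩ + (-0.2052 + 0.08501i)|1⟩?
(-0.4001, 0.1658, 0.9013)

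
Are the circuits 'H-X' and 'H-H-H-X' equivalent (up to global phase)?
Yes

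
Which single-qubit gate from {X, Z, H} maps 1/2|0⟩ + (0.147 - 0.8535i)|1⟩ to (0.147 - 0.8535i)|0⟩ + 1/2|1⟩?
X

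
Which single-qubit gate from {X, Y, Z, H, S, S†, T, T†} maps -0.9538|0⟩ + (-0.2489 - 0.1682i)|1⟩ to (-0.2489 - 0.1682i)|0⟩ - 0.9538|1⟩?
X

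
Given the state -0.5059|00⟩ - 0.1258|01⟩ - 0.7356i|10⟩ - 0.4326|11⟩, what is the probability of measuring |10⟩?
0.5411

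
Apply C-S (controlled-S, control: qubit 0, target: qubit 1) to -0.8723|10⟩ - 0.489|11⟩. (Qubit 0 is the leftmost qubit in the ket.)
-0.8723|10⟩ - 0.489i|11⟩

C-S leaves the control-|0⟩ kets |00⟩, |01⟩ unchanged and applies S to qubit 1 on the control-|1⟩ pair (|10⟩, |11⟩).
S = [[1, 0], [0, i]].
With a = amp(|10⟩) = -0.8723 and b = amp(|11⟩) = -0.489:
new amp(|10⟩) = (1)·a = -0.8723
new amp(|11⟩) = (i)·b = -0.489i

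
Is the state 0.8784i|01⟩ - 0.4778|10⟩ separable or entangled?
Entangled

Writing the state as a|00⟩ + b|01⟩ + c|10⟩ + d|11⟩, it is a product state iff ad − bc = 0.
Here (a, b, c, d) = (0, 0.8784i, -0.4778, 0): ad − bc = (0)(0) − (0.8784i)(-0.4778) = 0.4197i ≠ 0, so the state is entangled.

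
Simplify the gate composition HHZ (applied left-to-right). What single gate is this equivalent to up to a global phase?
Z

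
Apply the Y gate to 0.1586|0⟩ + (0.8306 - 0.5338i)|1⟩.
(-0.5338 - 0.8306i)|0⟩ + 0.1586i|1⟩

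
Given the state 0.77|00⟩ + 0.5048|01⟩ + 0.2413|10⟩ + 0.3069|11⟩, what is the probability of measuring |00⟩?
0.5929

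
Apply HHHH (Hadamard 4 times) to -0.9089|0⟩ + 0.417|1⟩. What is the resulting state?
-0.9089|0⟩ + 0.417|1⟩

H² = I, so an even number of Hadamards cancels: H^4 = I and the state is unchanged.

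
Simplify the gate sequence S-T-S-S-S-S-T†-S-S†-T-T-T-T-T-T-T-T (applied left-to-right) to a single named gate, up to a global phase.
S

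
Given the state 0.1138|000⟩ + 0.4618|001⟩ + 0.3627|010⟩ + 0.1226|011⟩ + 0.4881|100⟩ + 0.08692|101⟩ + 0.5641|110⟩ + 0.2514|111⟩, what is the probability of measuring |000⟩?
0.01295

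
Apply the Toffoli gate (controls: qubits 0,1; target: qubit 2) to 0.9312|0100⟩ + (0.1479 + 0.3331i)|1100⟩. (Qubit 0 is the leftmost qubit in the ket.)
0.9312|0100⟩ + (0.1479 + 0.3331i)|1110⟩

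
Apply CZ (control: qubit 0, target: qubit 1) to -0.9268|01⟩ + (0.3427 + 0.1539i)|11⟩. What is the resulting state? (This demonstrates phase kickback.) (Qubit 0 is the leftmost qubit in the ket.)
-0.9268|01⟩ + (-0.3427 - 0.1539i)|11⟩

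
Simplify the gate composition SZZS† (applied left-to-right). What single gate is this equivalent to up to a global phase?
I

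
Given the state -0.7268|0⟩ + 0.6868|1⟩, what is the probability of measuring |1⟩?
0.4717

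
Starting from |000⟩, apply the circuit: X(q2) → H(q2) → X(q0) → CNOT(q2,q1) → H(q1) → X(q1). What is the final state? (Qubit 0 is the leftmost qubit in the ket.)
1/2|100⟩ + 1/2|101⟩ + 1/2|110⟩ - 1/2|111⟩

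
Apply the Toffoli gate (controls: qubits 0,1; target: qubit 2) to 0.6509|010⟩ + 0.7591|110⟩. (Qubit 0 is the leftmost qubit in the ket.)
0.6509|010⟩ + 0.7591|111⟩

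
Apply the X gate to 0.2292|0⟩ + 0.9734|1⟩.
0.9734|0⟩ + 0.2292|1⟩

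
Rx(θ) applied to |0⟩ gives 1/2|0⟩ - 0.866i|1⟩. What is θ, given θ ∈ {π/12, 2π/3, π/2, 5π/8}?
2π/3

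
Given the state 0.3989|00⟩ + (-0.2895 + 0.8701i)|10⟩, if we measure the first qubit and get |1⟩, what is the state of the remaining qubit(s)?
(-0.3157 + 0.9489i)|0⟩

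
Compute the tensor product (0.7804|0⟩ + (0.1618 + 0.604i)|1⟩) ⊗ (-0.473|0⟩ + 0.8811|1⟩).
-0.3691|00⟩ + 0.6876|01⟩ + (-0.07653 - 0.2857i)|10⟩ + (0.1426 + 0.5322i)|11⟩

amp(|b₁b₂…⟩) = product of the factor amplitudes for bits b₁, b₂, …; only kets whose every factor amplitude is nonzero survive.
|00⟩: (0.7804)(-0.473) = -0.3691
|01⟩: (0.7804)(0.8811) = 0.6876
|10⟩: (0.1618 + 0.604i)(-0.473) = (-0.07653 - 0.2857i)
|11⟩: (0.1618 + 0.604i)(0.8811) = (0.1426 + 0.5322i)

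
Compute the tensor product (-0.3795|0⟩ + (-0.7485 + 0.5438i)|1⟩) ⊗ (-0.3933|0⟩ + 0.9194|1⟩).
0.1493|00⟩ - 0.3489|01⟩ + (0.2944 - 0.2139i)|10⟩ + (-0.6882 + 0.5i)|11⟩

amp(|b₁b₂…⟩) = product of the factor amplitudes for bits b₁, b₂, …; only kets whose every factor amplitude is nonzero survive.
|00⟩: (-0.3795)(-0.3933) = 0.1493
|01⟩: (-0.3795)(0.9194) = -0.3489
|10⟩: (-0.7485 + 0.5438i)(-0.3933) = (0.2944 - 0.2139i)
|11⟩: (-0.7485 + 0.5438i)(0.9194) = (-0.6882 + 0.5i)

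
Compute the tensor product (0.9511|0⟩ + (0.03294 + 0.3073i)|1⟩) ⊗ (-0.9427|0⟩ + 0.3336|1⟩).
-0.8966|00⟩ + 0.3173|01⟩ + (-0.03105 - 0.2897i)|10⟩ + (0.01099 + 0.1025i)|11⟩

amp(|b₁b₂…⟩) = product of the factor amplitudes for bits b₁, b₂, …; only kets whose every factor amplitude is nonzero survive.
|00⟩: (0.9511)(-0.9427) = -0.8966
|01⟩: (0.9511)(0.3336) = 0.3173
|10⟩: (0.03294 + 0.3073i)(-0.9427) = (-0.03105 - 0.2897i)
|11⟩: (0.03294 + 0.3073i)(0.3336) = (0.01099 + 0.1025i)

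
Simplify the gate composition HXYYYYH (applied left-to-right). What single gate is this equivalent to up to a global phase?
Z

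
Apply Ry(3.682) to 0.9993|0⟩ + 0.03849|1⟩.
-0.3038|0⟩ + 0.9528|1⟩

Ry(3.682) = [[cos(θ/2), −sin(θ/2)], [sin(θ/2), cos(θ/2)]]; θ = 3.682, cos(θ/2) ≈ -0.266928, sin(θ/2) ≈ 0.963717.
With a = amp(|0⟩) = 0.9993 and b = amp(|1⟩) = 0.03849:
new amp(|0⟩) = (-0.266928)·a + (-0.963717)·b = -0.3038
new amp(|1⟩) = (0.963717)·a + (-0.266928)·b = 0.9528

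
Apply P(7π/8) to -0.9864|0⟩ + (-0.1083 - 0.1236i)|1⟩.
-0.9864|0⟩ + (0.1474 + 0.07275i)|1⟩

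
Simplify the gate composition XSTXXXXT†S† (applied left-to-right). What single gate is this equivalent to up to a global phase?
X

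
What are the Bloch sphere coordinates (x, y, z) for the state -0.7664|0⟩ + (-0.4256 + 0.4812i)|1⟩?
(0.6524, -0.7376, 0.1747)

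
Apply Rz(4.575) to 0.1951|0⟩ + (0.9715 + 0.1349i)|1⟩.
(-0.1282 - 0.1471i)|0⟩ + (-0.7399 + 0.6439i)|1⟩

Rz(4.575) = [[e^(−iθ/2), 0], [0, e^(iθ/2)]] with e^(±iθ/2) = cos(θ/2) ± i·sin(θ/2); θ = 4.575, cos(θ/2) ≈ -0.656903, sin(θ/2) ≈ 0.753975.
With a = amp(|0⟩) = 0.1951 and b = amp(|1⟩) = (0.9715 + 0.1349i):
new amp(|0⟩) = (-0.656903 - 0.753975i)·a = (-0.1282 - 0.1471i)
new amp(|1⟩) = (-0.656903 + 0.753975i)·b = (-0.7399 + 0.6439i)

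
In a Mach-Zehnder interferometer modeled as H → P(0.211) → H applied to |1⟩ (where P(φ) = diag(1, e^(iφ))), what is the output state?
(0.01109 - 0.1047i)|0⟩ + (0.9889 + 0.1047i)|1⟩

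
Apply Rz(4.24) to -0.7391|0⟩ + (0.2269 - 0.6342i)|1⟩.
(0.3858 + 0.6304i)|0⟩ + (0.4225 + 0.5246i)|1⟩

Rz(4.24) = [[e^(−iθ/2), 0], [0, e^(iθ/2)]] with e^(±iθ/2) = cos(θ/2) ± i·sin(θ/2); θ = 4.24, cos(θ/2) ≈ -0.522008, sin(θ/2) ≈ 0.85294.
With a = amp(|0⟩) = -0.7391 and b = amp(|1⟩) = (0.2269 - 0.6342i):
new amp(|0⟩) = (-0.522008 - 0.85294i)·a = (0.3858 + 0.6304i)
new amp(|1⟩) = (-0.522008 + 0.85294i)·b = (0.4225 + 0.5246i)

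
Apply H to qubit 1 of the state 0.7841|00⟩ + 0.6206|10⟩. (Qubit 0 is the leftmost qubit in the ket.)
0.5544|00⟩ + 0.5544|01⟩ + 0.4388|10⟩ + 0.4388|11⟩

H on qubit 1 mixes each pair of kets that differ only in qubit 1: amplitudes (a, b) of (|…0…⟩, |…1…⟩) become ((a + b)/√2, (a − b)/√2). Kets absent from the input have amplitude 0.
(|00⟩, |01⟩): (a, b) = (0.7841, 0) → (0.5544, 0.5544)
(|10⟩, |11⟩): (a, b) = (0.6206, 0) → (0.4388, 0.4388)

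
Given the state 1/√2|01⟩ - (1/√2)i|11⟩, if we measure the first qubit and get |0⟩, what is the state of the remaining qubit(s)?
|1⟩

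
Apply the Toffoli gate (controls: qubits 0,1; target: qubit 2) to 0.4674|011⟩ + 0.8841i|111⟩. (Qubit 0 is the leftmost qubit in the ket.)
0.4674|011⟩ + 0.8841i|110⟩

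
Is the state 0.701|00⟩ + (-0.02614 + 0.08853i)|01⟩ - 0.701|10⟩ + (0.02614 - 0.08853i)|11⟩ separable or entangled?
Separable

Writing the state as a|00⟩ + b|01⟩ + c|10⟩ + d|11⟩, it is a product state iff ad − bc = 0.
Here (a, b, c, d) = (0.701, (-0.02614 + 0.08853i), -0.701, (0.02614 - 0.08853i)): ad − bc = (0.701)(0.02614 - 0.08853i) − (-0.02614 + 0.08853i)(-0.701) = 0, so the state is separable.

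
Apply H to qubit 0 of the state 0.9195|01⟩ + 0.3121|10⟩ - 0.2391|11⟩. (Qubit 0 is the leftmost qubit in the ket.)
0.2207|00⟩ + 0.4811|01⟩ - 0.2207|10⟩ + 0.8193|11⟩

H on qubit 0 mixes each pair of kets that differ only in qubit 0: amplitudes (a, b) of (|…0…⟩, |…1…⟩) become ((a + b)/√2, (a − b)/√2). Kets absent from the input have amplitude 0.
(|00⟩, |10⟩): (a, b) = (0, 0.3121) → (0.2207, -0.2207)
(|01⟩, |11⟩): (a, b) = (0.9195, -0.2391) → (0.4811, 0.8193)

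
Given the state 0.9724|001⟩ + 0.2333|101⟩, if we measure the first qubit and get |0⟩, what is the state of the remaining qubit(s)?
|01⟩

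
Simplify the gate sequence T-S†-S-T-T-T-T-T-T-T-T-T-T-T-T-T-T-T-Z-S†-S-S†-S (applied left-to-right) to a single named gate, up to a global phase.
Z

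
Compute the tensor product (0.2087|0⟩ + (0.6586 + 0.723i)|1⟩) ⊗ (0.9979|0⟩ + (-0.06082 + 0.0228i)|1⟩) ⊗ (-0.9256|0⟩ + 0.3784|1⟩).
-0.1928|000⟩ + 0.07881|001⟩ + (0.01175 - 0.004404i)|010⟩ + (-0.004803 + 0.001801i)|011⟩ + (-0.6083 - 0.6678i)|100⟩ + (0.2487 + 0.273i)|101⟩ + (0.05233 + 0.0268i)|110⟩ + (-0.02139 - 0.01096i)|111⟩

amp(|b₁b₂…⟩) = product of the factor amplitudes for bits b₁, b₂, …; only kets whose every factor amplitude is nonzero survive.
|000⟩: (0.2087)(0.9979)(-0.9256) = -0.1928
|001⟩: (0.2087)(0.9979)(0.3784) = 0.07881
|010⟩: (0.2087)(-0.06082 + 0.0228i)(-0.9256) = (0.01175 - 0.004404i)
|011⟩: (0.2087)(-0.06082 + 0.0228i)(0.3784) = (-0.004803 + 0.001801i)
|100⟩: (0.6586 + 0.723i)(0.9979)(-0.9256) = (-0.6083 - 0.6678i)
|101⟩: (0.6586 + 0.723i)(0.9979)(0.3784) = (0.2487 + 0.273i)
|110⟩: (0.6586 + 0.723i)(-0.06082 + 0.0228i)(-0.9256) = (0.05233 + 0.0268i)
|111⟩: (0.6586 + 0.723i)(-0.06082 + 0.0228i)(0.3784) = (-0.02139 - 0.01096i)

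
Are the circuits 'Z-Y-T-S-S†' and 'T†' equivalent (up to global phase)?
No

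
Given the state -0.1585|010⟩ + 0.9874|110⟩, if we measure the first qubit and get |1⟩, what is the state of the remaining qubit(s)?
|10⟩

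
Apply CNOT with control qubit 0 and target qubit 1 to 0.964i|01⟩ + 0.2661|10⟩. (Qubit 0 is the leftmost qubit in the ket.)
0.964i|01⟩ + 0.2661|11⟩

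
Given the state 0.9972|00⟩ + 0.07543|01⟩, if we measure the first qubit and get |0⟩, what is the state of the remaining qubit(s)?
0.9972|0⟩ + 0.07543|1⟩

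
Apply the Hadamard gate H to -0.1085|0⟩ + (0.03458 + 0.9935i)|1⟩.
(-0.05227 + 0.7025i)|0⟩ + (-0.1012 - 0.7025i)|1⟩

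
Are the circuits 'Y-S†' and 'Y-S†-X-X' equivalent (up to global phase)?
Yes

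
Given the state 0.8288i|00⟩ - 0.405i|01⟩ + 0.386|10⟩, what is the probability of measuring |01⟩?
0.164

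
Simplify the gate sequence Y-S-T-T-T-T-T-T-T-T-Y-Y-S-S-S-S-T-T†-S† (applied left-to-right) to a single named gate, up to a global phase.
Y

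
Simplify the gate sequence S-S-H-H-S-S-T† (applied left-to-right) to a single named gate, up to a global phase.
T†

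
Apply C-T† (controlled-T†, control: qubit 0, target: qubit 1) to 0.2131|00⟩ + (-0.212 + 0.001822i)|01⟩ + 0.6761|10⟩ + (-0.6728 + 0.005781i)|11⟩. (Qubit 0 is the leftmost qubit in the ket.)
0.2131|00⟩ + (-0.212 + 0.001822i)|01⟩ + 0.6761|10⟩ + (-0.4717 + 0.4798i)|11⟩

C-T† leaves the control-|0⟩ kets |00⟩, |01⟩ unchanged and applies T† to qubit 1 on the control-|1⟩ pair (|10⟩, |11⟩).
T† = [[1, 0], [0, (1/√2 - (1/√2)i)]].
With a = amp(|10⟩) = 0.6761 and b = amp(|11⟩) = (-0.6728 + 0.005781i):
new amp(|10⟩) = (1)·a = 0.6761
new amp(|11⟩) = (1/√2 - (1/√2)i)·b = (-0.4717 + 0.4798i)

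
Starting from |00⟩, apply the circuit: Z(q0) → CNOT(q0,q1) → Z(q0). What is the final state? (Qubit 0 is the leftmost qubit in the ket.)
|00⟩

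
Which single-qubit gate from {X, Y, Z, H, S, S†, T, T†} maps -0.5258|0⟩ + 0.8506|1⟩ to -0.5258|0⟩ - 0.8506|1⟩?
Z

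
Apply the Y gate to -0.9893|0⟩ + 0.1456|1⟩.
-0.1456i|0⟩ - 0.9893i|1⟩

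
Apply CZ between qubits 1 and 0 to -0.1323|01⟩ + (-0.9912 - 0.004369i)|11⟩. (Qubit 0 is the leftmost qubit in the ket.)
-0.1323|01⟩ + (0.9912 + 0.004369i)|11⟩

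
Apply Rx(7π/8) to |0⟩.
0.1951|0⟩ - 0.9808i|1⟩

Rx(7π/8) = [[cos(θ/2), −i·sin(θ/2)], [−i·sin(θ/2), cos(θ/2)]]; θ = 7π/8, cos(θ/2) ≈ 0.19509, sin(θ/2) ≈ 0.980785.
With a = amp(|0⟩) = 1 and b = amp(|1⟩) = 0:
new amp(|0⟩) = (0.19509)·a + (-0.980785i)·b = 0.1951
new amp(|1⟩) = (-0.980785i)·a + (0.19509)·b = -0.9808i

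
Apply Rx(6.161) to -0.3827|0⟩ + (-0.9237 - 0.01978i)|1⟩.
(0.3808 + 0.0564i)|0⟩ + (0.922 + 0.04311i)|1⟩

Rx(6.161) = [[cos(θ/2), −i·sin(θ/2)], [−i·sin(θ/2), cos(θ/2)]]; θ = 6.161, cos(θ/2) ≈ -0.998134, sin(θ/2) ≈ 0.0610547.
With a = amp(|0⟩) = -0.3827 and b = amp(|1⟩) = (-0.9237 - 0.01978i):
new amp(|0⟩) = (-0.998134)·a + (-0.0610547i)·b = (0.3808 + 0.0564i)
new amp(|1⟩) = (-0.0610547i)·a + (-0.998134)·b = (0.922 + 0.04311i)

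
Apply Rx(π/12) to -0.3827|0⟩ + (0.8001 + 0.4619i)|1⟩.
(-0.3191 - 0.1044i)|0⟩ + (0.7933 + 0.5079i)|1⟩

Rx(π/12) = [[cos(θ/2), −i·sin(θ/2)], [−i·sin(θ/2), cos(θ/2)]]; θ = π/12, cos(θ/2) ≈ 0.991445, sin(θ/2) ≈ 0.130526.
With a = amp(|0⟩) = -0.3827 and b = amp(|1⟩) = (0.8001 + 0.4619i):
new amp(|0⟩) = (0.991445)·a + (-0.130526i)·b = (-0.3191 - 0.1044i)
new amp(|1⟩) = (-0.130526i)·a + (0.991445)·b = (0.7933 + 0.5079i)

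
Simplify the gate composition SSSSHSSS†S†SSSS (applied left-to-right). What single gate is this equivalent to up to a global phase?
H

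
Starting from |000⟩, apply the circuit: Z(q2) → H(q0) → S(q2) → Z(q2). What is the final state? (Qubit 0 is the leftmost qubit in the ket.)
1/√2|000⟩ + 1/√2|100⟩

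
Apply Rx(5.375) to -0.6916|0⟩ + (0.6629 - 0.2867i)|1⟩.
(0.4958 - 0.2908i)|0⟩ + (-0.5957 + 0.561i)|1⟩

Rx(5.375) = [[cos(θ/2), −i·sin(θ/2)], [−i·sin(θ/2), cos(θ/2)]]; θ = 5.375, cos(θ/2) ≈ -0.898659, sin(θ/2) ≈ 0.438647.
With a = amp(|0⟩) = -0.6916 and b = amp(|1⟩) = (0.6629 - 0.2867i):
new amp(|0⟩) = (-0.898659)·a + (-0.438647i)·b = (0.4958 - 0.2908i)
new amp(|1⟩) = (-0.438647i)·a + (-0.898659)·b = (-0.5957 + 0.561i)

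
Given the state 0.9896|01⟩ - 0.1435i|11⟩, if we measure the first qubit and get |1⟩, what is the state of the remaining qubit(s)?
-i|1⟩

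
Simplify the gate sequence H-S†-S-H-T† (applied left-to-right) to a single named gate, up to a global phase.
T†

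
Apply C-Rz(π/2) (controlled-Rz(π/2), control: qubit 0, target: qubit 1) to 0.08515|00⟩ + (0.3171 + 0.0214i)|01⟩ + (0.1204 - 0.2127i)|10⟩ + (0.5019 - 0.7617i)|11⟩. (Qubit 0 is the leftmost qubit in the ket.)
0.08515|00⟩ + (0.3171 + 0.0214i)|01⟩ + (-0.06527 - 0.2355i)|10⟩ + (0.8935 - 0.1837i)|11⟩

C-Rz(π/2) leaves the control-|0⟩ kets |00⟩, |01⟩ unchanged and applies Rz(π/2) to qubit 1 on the control-|1⟩ pair (|10⟩, |11⟩).
Rz(π/2) = [[e^(−iθ/2), 0], [0, e^(iθ/2)]] with e^(±iθ/2) = cos(θ/2) ± i·sin(θ/2); θ = π/2, cos(θ/2) ≈ 0.707107, sin(θ/2) ≈ 0.707107.
With a = amp(|10⟩) = (0.1204 - 0.2127i) and b = amp(|11⟩) = (0.5019 - 0.7617i):
new amp(|10⟩) = (0.707107 - 0.707107i)·a = (-0.06527 - 0.2355i)
new amp(|11⟩) = (0.707107 + 0.707107i)·b = (0.8935 - 0.1837i)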